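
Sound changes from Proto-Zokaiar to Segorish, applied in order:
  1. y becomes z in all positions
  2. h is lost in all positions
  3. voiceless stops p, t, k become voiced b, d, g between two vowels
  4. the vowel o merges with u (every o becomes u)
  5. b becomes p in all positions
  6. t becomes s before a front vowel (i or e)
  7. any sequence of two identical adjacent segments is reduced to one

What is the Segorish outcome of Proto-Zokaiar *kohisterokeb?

Segorish: start from *kohisterokeb.
  rule 1: no change — kohisterokeb
  rule 2 (h-loss): kohisterokeb → koisterokeb
  rule 3 (intervocalic voicing): koisterokeb → koisterogeb
  rule 4 (vowel merger): koisterogeb → kuisterugeb
  rule 5 (unconditioned shift): kuisterugeb → kuisterugep
  rule 6 (palatalisation): kuisterugep → kuisserugep
  rule 7 (degemination): kuisserugep → kuiserugep
  ⇒ Segorish kuiserugep

kuiserugep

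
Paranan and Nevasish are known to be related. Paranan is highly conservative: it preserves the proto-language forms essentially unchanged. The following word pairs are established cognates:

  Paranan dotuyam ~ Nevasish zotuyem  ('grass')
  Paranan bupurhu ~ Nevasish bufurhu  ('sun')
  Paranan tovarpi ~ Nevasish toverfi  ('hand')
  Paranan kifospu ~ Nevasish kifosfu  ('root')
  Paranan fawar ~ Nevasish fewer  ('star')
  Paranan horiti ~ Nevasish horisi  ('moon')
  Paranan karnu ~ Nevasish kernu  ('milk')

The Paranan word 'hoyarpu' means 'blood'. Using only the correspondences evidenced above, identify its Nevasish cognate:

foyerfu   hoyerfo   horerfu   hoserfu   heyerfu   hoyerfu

tovarpi ~ toverfi, fawar ~ fewer — Paranan a corresponds to Nevasish e after a consonant, before r.
kifospu ~ kifosfu — Paranan p corresponds to Nevasish f after a consonant, before a back vowel.
Applying these to Paranan 'hoyarpu':
  hoyarpu → hoyerpu   (a→e after a consonant, before r)
  hoyerpu → hoyerfu   (p→f after a consonant, before a back vowel)
So the Nevasish cognate is 'hoyerfu'.

hoyerfu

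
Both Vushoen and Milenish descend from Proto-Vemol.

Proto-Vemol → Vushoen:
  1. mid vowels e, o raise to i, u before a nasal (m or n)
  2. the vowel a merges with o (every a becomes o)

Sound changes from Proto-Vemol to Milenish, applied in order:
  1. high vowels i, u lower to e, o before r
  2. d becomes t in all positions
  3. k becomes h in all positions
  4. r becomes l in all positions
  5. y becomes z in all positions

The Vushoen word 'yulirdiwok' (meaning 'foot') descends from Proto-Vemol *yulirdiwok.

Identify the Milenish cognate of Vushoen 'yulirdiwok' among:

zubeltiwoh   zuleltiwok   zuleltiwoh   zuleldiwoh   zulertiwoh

zuleltiwoh

Milenish: start from *yulirdiwok.
  rule 1 (pre-rhotic lowering): yulirdiwok → yulerdiwok
  rule 2 (unconditioned shift): yulerdiwok → yulertiwok
  rule 3 (unconditioned shift): yulertiwok → yulertiwoh
  rule 4 (unconditioned shift): yulertiwoh → yuleltiwoh
  rule 5 (unconditioned shift): yuleltiwoh → zuleltiwoh
  ⇒ Milenish zuleltiwoh
The other candidates each miss or misapply at least one Milenish change.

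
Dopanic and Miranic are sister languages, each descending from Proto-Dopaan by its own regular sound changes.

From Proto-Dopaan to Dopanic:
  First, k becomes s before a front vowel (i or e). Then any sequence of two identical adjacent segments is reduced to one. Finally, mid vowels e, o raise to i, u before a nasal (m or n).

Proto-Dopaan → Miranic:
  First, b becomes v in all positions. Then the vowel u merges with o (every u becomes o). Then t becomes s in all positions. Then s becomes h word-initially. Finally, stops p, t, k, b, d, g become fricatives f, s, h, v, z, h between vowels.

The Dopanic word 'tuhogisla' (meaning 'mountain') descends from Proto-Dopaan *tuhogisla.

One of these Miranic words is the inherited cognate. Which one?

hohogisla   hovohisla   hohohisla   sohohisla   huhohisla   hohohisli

hohohisla

Miranic: start from *tuhogisla.
  rule 1: no change — tuhogisla
  rule 2 (vowel merger): tuhogisla → tohogisla
  rule 3 (unconditioned shift): tohogisla → sohogisla
  rule 4 (debuccalisation): sohogisla → hohogisla
  rule 5 (intervocalic lenition): hohogisla → hohohisla
  ⇒ Miranic hohohisla
Only 'hohohisla' matches the regular Miranic development of *tuhogisla.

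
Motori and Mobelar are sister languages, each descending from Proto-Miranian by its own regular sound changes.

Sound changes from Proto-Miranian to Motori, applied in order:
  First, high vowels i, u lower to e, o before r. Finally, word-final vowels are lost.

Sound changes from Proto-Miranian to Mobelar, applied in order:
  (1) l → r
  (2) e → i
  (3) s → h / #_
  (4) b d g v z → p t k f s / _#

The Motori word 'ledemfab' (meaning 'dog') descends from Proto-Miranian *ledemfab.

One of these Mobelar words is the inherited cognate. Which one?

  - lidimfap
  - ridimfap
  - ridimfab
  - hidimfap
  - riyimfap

Mobelar: *ledemfab
  ledemfab → redemfab   [unconditioned shift]
  redemfab → ridimfab   [vowel merger]
  ridimfab (rule 3 does not apply)
  ridimfab → ridimfap   [final devoicing]
  giving Mobelar ridimfap.
Among the options, 'ridimfap' alone shows every Mobelar change applied in order.

ridimfap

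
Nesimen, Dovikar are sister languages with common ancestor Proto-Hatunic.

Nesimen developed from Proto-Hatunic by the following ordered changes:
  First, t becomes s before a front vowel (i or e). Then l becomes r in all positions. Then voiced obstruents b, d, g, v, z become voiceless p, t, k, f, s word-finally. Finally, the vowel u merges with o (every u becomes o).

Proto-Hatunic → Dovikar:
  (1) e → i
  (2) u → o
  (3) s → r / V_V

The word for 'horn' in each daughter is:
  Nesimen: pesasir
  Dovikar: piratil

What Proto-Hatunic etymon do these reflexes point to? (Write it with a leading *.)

*pesatil

Position 7: Nesimen has r, Dovikar has l. Dovikar preserves l here (none of its changes turn any other segment into l), so the proto-segment is *l.
Position 3: Nesimen has s, Dovikar has r. Taking the neighbouring segments as reconstructed: Nesimen s can only go back to *s; Dovikar r could go back to *s or *r — the one source consistent with every daughter is *s.
Position 2: Nesimen has e, Dovikar has i. Nesimen preserves e here (none of its changes turn any other segment into e), so the proto-segment is *e.
Verify the candidate proto-form against each daughter:
Nesimen: *pesatil > pesasil > pesasir  (by palatalisation, unconditioned shift)
Dovikar: start from *pesatil.
  rule 1 (vowel merger): pesatil → pisatil
  rule 2: no change — pisatil
  rule 3 (rhotacism): pisatil → piratil
  ⇒ Dovikar piratil
*pesatil is the unique common source.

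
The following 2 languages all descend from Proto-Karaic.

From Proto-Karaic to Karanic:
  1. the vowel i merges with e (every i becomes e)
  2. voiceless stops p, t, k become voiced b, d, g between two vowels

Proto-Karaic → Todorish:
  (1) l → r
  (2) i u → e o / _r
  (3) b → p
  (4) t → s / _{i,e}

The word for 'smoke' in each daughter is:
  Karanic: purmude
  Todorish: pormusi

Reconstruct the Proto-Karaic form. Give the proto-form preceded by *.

Position 7: Karanic has e, Todorish has i. Todorish preserves i here (none of its changes turn any other segment into i), so the proto-segment is *i.
Position 6: Karanic has d, Todorish has s. Taking the neighbouring segments as reconstructed: Karanic d could go back to *t or *d; Todorish s could go back to *t or *s — the one source consistent with every daughter is *t.
Verify the candidate proto-form against each daughter:
Karanic: *purmuti
  purmuti → purmute   [vowel merger]
  purmute → purmude   [intervocalic voicing]
  giving Karanic purmude.
Todorish: *purmuti > pormuti > pormusi  (by pre-rhotic lowering, palatalisation)
Only *purmuti yields all of Karanic purmude, Todorish pormusi.

*purmuti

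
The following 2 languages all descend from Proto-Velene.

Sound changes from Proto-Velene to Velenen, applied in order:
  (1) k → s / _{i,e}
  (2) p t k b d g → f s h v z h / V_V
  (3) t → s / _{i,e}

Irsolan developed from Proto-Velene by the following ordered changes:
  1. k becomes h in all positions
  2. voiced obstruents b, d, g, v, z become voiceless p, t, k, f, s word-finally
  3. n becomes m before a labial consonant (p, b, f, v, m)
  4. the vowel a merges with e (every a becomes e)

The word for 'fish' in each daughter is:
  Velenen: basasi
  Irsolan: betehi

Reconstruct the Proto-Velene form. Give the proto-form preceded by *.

Position 2: Velenen has a, Irsolan has e. Velenen preserves a here (none of its changes turn any other segment into a), so the proto-segment is *a.
Position 5: Velenen has s, Irsolan has h. Taking the neighbouring segments as reconstructed: Velenen s could go back to *t or *k or *s; Irsolan h could go back to *k or *h — the one source consistent with every daughter is *k.
Verify the candidate proto-form against each daughter:
Velenen: *bataki > batasi > basasi  (by palatalisation, intervocalic lenition)
Irsolan: *bataki
  bataki → batahi   [unconditioned shift]
  batahi (rule 2 does not apply)
  batahi (rule 3 does not apply)
  batahi → betehi   [vowel merger]
  giving Irsolan betehi.
*bataki is the unique common source.

*bataki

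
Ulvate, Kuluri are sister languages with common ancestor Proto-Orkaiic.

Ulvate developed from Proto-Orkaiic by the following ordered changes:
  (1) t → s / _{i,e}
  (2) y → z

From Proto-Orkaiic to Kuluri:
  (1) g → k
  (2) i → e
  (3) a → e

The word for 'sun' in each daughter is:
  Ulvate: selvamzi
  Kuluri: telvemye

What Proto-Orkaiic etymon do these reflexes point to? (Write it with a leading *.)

*telvamyi

Position 1: Ulvate has s, Kuluri has t. Kuluri preserves t here (none of its changes turn any other segment into t), so the proto-segment is *t.
Position 5: Ulvate has a, Kuluri has e. Ulvate preserves a here (none of its changes turn any other segment into a), so the proto-segment is *a.
Position 8: Ulvate has i, Kuluri has e. Ulvate preserves i here (none of its changes turn any other segment into i), so the proto-segment is *i.
This points to *telvamyi. Verify forward in each daughter:
Ulvate: start from *telvamyi.
  rule 1 (palatalisation): telvamyi → selvamyi
  rule 2 (unconditioned shift): selvamyi → selvamzi
  ⇒ Ulvate selvamzi
Kuluri: *telvamyi > telvamye > telvemye  (by vowel merger, vowel merger)
Only *telvamyi yields all of Ulvate selvamzi, Kuluri telvemye.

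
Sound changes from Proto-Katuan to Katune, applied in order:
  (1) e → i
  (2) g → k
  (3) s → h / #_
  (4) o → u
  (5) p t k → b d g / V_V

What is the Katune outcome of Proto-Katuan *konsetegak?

Katune: start from *konsetegak.
  rule 1 (vowel merger): konsetegak → konsitigak
  rule 2 (unconditioned shift): konsitigak → konsitikak
  rule 3: no change — konsitikak
  rule 4 (vowel merger): konsitikak → kunsitikak
  rule 5 (intervocalic voicing): kunsitikak → kunsidigak
  ⇒ Katune kunsidigak

kunsidigak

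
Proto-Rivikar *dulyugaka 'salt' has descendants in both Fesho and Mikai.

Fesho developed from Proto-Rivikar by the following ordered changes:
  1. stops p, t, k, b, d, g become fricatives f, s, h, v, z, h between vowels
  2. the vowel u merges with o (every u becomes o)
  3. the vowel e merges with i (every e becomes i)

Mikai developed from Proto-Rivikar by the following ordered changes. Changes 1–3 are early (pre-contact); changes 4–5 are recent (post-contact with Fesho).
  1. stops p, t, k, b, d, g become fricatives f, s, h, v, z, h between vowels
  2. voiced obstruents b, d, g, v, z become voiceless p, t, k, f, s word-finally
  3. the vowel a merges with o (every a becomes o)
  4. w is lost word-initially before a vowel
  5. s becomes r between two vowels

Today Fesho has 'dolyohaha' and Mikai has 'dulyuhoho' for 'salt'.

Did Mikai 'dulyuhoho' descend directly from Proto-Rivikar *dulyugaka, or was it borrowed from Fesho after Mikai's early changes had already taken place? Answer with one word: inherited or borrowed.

If inherited, *dulyugaka would pass through all of Mikai's changes:
Mikai: *dulyugaka
  dulyugaka → dulyuhaha   [intervocalic lenition]
  dulyuhaha (rule 2 does not apply)
  dulyuhaha → dulyuhoho   [vowel merger]
  dulyuhoho (rule 4 does not apply)
  dulyuhoho (rule 5 does not apply)
  giving Mikai dulyuhoho.
If borrowed from Fesho 'dolyohaha' after the early changes, it would undergo only the recent ones:
  rule 4 (glide loss): no change (dolyohaha)
  rule 5 (rhotacism): no change (dolyohaha)
  ⇒ as a loan: dolyohaha
Mikai 'dulyuhoho' matches the inherited outcome exactly, so it is an inherited cognate, not a loan.

inherited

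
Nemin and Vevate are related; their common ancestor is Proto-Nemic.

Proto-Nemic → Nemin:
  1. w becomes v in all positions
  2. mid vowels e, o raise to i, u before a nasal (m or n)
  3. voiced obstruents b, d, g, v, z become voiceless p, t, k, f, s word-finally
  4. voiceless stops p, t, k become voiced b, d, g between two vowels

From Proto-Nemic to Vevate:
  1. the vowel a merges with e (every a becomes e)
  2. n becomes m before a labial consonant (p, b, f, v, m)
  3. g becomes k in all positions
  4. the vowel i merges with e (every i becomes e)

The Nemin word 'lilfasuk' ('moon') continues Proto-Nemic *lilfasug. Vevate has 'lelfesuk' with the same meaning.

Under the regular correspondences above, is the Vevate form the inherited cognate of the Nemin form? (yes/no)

Derive the expected Vevate reflex of *lilfasug:
Vevate: *lilfasug > lilfesug > lilfesuk > lelfesuk  (by vowel merger, unconditioned shift, vowel merger)
Vevate 'lelfesuk' matches the regular reflex exactly, so the pair is cognate.

yes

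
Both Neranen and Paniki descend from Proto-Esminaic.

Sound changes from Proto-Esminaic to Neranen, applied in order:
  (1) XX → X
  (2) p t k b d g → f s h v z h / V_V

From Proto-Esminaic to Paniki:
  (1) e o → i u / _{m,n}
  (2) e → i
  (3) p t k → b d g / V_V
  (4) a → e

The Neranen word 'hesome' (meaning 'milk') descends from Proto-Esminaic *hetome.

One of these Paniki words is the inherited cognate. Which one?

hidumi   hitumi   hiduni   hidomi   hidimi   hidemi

hidumi

Paniki: start from *hetome.
  rule 1 (pre-nasal raising): hetome → hetume
  rule 2 (vowel merger): hetume → hitumi
  rule 3 (intervocalic voicing): hitumi → hidumi
  rule 4: no change — hidumi
  ⇒ Paniki hidumi
Only 'hidumi' matches the regular Paniki development of *hetome.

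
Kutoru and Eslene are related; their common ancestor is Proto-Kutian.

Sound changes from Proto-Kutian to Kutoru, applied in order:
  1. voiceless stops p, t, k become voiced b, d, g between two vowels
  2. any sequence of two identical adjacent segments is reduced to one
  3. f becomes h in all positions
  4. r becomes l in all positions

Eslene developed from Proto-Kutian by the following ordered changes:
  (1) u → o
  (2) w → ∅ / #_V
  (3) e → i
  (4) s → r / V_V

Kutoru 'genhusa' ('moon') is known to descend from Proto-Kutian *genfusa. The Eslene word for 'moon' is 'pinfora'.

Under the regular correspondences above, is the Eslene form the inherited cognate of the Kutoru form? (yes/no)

no

Derive the expected Eslene reflex of *genfusa:
Eslene: *genfusa > genfosa > ginfosa > ginfora  (by vowel merger, vowel merger, rhotacism)
The regular Eslene reflex would be 'ginfora', but the attested form is 'pinfora'. The correspondence is irregular, so they are not cognates (the Eslene form has a different source).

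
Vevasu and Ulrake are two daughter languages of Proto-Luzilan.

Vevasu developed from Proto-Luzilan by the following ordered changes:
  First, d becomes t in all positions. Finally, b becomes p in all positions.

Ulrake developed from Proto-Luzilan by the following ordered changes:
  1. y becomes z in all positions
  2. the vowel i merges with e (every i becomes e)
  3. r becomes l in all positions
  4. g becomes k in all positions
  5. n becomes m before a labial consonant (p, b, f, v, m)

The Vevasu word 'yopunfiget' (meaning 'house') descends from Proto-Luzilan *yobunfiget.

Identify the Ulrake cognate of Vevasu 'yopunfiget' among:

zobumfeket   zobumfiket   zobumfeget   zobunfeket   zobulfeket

zobumfeket

Ulrake: start from *yobunfiget.
  rule 1 (unconditioned shift): yobunfiget → zobunfiget
  rule 2 (vowel merger): zobunfiget → zobunfeget
  rule 3: no change — zobunfeget
  rule 4 (unconditioned shift): zobunfeget → zobunfeket
  rule 5 (nasal place assimilation): zobunfeket → zobumfeket
  ⇒ Ulrake zobumfeket
The other candidates each miss or misapply at least one Ulrake change.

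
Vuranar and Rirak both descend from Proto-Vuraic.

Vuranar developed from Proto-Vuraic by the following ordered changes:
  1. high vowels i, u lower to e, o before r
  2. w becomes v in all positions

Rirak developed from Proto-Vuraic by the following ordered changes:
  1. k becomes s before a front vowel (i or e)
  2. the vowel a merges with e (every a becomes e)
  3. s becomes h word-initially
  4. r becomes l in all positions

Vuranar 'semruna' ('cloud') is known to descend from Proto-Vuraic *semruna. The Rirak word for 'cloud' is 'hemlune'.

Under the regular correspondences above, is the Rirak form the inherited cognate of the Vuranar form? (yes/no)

yes

Derive the expected Rirak reflex of *semruna:
Rirak: *semruna
  semruna (rule 1 does not apply)
  semruna → semrune   [vowel merger]
  semrune → hemrune   [debuccalisation]
  hemrune → hemlune   [unconditioned shift]
  giving Rirak hemlune.
Rirak 'hemlune' matches the regular reflex exactly, so the pair is cognate.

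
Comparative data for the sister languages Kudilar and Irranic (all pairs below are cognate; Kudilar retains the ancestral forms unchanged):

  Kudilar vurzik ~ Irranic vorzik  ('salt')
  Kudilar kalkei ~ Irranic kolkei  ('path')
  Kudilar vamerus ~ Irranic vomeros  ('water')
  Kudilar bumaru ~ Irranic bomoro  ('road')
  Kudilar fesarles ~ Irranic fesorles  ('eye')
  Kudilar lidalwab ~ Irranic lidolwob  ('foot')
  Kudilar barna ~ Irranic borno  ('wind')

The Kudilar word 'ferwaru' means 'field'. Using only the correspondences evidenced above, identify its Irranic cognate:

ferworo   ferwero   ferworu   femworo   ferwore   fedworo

bumaru ~ bomoro, fesarles ~ fesorles — Kudilar a corresponds to Irranic o after a consonant, before r.
bumaru ~ bomoro — Kudilar u corresponds to Irranic o word-finally.
Applying these to Kudilar 'ferwaru':
  ferwaru → ferworu   (a→o after a consonant, before r)
  ferworu → ferworo   (u→o word-finally)
So the Irranic cognate is 'ferworo'.

ferworo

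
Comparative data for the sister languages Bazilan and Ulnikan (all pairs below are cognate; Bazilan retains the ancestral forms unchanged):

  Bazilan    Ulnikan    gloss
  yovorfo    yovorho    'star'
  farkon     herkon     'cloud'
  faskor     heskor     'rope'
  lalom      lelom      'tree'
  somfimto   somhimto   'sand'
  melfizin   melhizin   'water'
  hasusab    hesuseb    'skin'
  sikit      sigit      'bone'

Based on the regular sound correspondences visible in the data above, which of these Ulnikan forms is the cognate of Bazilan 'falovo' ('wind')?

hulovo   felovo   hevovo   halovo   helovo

helovo

farkon ~ herkon, faskor ~ heskor — Bazilan f corresponds to Ulnikan h word-initially before a back vowel.
faskor ~ heskor, lalom ~ lelom — Bazilan a corresponds to Ulnikan e after a consonant, before a consonant other than r, m, n, p, b, f, v.
Applying these to Bazilan 'falovo':
  falovo → halovo   (f→h word-initially before a back vowel)
  halovo → helovo   (a→e after a consonant, before a consonant other than r, m, n, p, b, f, v)
So the Ulnikan cognate is 'helovo'.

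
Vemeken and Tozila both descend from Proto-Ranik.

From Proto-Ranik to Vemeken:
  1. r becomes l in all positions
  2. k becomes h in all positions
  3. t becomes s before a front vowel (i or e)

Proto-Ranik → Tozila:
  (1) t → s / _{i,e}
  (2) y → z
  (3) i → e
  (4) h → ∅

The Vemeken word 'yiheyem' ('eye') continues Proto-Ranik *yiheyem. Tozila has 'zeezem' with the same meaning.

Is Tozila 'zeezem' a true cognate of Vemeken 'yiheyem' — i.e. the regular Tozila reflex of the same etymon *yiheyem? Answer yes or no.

yes

Derive the expected Tozila reflex of *yiheyem:
Tozila: *yiheyem > zihezem > zehezem > zeezem  (by unconditioned shift, vowel merger, h-loss)
Tozila 'zeezem' matches the regular reflex exactly, so the pair is cognate.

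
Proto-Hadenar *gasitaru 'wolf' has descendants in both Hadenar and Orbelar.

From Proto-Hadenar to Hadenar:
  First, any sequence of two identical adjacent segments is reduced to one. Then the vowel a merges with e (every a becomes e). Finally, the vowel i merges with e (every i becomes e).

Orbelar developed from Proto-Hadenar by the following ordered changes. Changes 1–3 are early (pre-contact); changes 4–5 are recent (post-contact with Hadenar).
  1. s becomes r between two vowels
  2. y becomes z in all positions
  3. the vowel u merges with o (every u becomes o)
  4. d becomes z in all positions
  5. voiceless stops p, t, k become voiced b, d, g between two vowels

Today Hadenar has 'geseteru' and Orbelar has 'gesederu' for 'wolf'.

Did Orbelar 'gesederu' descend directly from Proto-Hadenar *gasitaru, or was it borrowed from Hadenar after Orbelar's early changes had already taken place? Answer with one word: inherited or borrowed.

If inherited, *gasitaru would pass through all of Orbelar's changes:
Orbelar: start from *gasitaru.
  rule 1 (rhotacism): gasitaru → garitaru
  rule 2: no change — garitaru
  rule 3 (vowel merger): garitaru → garitaro
  rule 4: no change — garitaro
  rule 5 (intervocalic voicing): garitaro → garidaro
  ⇒ Orbelar garidaro
If borrowed from Hadenar 'geseteru' after the early changes, it would undergo only the recent ones:
  rule 4 (unconditioned shift): no change (geseteru)
  rule 5 (intervocalic voicing): geseteru → gesederu
  ⇒ as a loan: gesederu
Orbelar 'gesederu' matches the loan outcome 'gesederu', not the inherited 'garidaro' — it skipped the early Orbelar changes, so it was borrowed from Hadenar.

borrowed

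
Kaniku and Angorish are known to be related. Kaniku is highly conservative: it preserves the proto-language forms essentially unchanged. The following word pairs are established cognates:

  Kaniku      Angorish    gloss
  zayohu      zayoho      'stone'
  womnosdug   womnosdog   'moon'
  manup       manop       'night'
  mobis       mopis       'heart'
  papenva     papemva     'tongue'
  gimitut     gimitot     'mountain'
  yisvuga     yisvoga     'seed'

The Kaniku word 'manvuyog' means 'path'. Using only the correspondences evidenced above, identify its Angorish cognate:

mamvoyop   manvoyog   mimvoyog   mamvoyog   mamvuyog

mamvoyog

papenva ~ papemva — Kaniku n corresponds to Angorish m after a vowel, before a labial obstruent.
womnosdug ~ womnosdog, gimitut ~ gimitot — Kaniku u corresponds to Angorish o after a consonant, before a consonant other than r, m, n, p, b, f, v.
Applying these to Kaniku 'manvuyog':
  manvuyog → mamvuyog   (n→m after a vowel, before a labial obstruent)
  mamvuyog → mamvoyog   (u→o after a consonant, before a consonant other than r, m, n, p, b, f, v)
So the Angorish cognate is 'mamvoyog'.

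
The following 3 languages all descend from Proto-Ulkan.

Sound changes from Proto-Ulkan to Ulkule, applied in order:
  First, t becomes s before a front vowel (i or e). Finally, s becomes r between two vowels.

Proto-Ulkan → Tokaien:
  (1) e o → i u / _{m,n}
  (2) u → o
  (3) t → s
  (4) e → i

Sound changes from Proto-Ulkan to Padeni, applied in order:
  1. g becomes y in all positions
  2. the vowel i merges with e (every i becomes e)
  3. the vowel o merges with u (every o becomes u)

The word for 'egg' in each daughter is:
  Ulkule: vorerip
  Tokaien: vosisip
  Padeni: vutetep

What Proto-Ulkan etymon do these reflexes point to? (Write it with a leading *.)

Position 6: Ulkule has i, Tokaien has i, Padeni has e. Ulkule preserves i here (none of its changes turn any other segment into i), so the proto-segment is *i.
Position 3: Ulkule has r, Tokaien has s, Padeni has t. Padeni preserves t here (none of its changes turn any other segment into t), so the proto-segment is *t.
Verify the candidate proto-form against each daughter:
Ulkule: *votetip > vosesip > vorerip  (by palatalisation, rhotacism)
Tokaien: start from *votetip.
  rule 1: no change — votetip
  rule 2: no change — votetip
  rule 3 (unconditioned shift): votetip → vosesip
  rule 4 (vowel merger): vosesip → vosisip
  ⇒ Tokaien vosisip
Padeni: *votetip
  votetip (rule 1 does not apply)
  votetip → votetep   [vowel merger]
  votetep → vutetep   [vowel merger]
  giving Padeni vutetep.
*votetip is the unique common source.

*votetip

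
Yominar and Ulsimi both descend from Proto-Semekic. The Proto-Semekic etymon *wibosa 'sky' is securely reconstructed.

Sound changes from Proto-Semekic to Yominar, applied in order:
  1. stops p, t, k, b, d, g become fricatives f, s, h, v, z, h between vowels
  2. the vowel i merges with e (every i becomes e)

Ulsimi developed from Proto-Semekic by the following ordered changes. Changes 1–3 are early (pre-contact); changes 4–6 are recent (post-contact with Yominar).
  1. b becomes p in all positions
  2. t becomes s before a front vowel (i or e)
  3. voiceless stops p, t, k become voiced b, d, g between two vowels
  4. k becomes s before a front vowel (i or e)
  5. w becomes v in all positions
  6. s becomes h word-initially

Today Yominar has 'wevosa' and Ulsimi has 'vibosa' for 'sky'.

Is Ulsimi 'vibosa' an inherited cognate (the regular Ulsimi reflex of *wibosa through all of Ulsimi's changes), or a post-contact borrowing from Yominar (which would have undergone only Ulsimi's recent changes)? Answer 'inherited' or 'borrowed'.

inherited

If inherited, *wibosa would pass through all of Ulsimi's changes:
Ulsimi: *wibosa > wiposa > wibosa > vibosa  (by unconditioned shift, intervocalic voicing, unconditioned shift)
If borrowed from Yominar 'wevosa' after the early changes, it would undergo only the recent ones:
  rule 4 (palatalisation): no change (wevosa)
  rule 5 (unconditioned shift): wevosa → vevosa
  rule 6 (debuccalisation): no change (vevosa)
  ⇒ as a loan: vevosa
Ulsimi 'vibosa' matches the inherited outcome exactly, so it is an inherited cognate, not a loan.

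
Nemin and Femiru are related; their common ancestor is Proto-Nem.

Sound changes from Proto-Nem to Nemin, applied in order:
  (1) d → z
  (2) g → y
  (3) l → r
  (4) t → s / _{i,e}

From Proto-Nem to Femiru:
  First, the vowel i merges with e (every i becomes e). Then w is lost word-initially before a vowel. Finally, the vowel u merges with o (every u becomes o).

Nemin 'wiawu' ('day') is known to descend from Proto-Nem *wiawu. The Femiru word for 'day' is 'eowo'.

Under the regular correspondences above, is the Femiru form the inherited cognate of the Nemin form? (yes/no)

Derive the expected Femiru reflex of *wiawu:
Femiru: start from *wiawu.
  rule 1 (vowel merger): wiawu → weawu
  rule 2 (glide loss): weawu → eawu
  rule 3 (vowel merger): eawu → eawo
  ⇒ Femiru eawo
The regular Femiru reflex would be 'eawo', but the attested form is 'eowo'. The correspondence is irregular, so they are not cognates (the Femiru form has a different source).

no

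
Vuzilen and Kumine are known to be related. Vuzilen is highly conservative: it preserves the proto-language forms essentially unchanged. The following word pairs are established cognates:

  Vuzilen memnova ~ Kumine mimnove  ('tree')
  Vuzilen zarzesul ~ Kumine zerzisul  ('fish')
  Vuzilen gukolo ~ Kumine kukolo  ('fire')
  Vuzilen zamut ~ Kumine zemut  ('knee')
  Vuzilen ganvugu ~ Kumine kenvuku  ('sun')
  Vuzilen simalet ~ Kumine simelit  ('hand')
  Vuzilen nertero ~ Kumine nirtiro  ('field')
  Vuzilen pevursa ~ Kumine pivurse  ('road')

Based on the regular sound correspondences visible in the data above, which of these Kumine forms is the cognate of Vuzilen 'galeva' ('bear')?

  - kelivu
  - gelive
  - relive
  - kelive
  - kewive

ganvugu ~ kenvuku — Vuzilen g corresponds to Kumine k word-initially before a back vowel.
simalet ~ simelit — Vuzilen a corresponds to Kumine e after a consonant, before a consonant other than r, m, n, p, b, f, v.
pevursa ~ pivurse — Vuzilen e corresponds to Kumine i after a consonant, before a labial obstruent.
memnova ~ mimnove, pevursa ~ pivurse — Vuzilen a corresponds to Kumine e word-finally.
Applying these to Vuzilen 'galeva':
  galeva → kaleva   (g→k word-initially before a back vowel)
  kaleva → keleva   (a→e after a consonant, before a consonant other than r, m, n, p, b, f, v)
  keleva → keliva   (e→i after a consonant, before a labial obstruent)
  keliva → kelive   (a→e word-finally)
So the Kumine cognate is 'kelive'.

kelive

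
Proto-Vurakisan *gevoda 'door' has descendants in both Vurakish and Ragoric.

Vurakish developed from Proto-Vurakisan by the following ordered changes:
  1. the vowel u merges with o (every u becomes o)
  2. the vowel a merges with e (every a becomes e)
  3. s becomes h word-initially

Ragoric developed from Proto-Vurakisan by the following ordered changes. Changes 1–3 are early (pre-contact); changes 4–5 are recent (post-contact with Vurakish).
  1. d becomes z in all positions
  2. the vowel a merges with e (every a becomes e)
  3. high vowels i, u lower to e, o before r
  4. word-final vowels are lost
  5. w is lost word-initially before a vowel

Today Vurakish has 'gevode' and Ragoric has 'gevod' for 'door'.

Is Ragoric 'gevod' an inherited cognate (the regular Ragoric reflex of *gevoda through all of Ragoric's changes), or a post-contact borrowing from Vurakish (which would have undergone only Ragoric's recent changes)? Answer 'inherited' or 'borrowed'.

borrowed

If inherited, *gevoda would pass through all of Ragoric's changes:
Ragoric: start from *gevoda.
  rule 1 (unconditioned shift): gevoda → gevoza
  rule 2 (vowel merger): gevoza → gevoze
  rule 3: no change — gevoze
  rule 4 (apocope): gevoze → gevoz
  rule 5: no change — gevoz
  ⇒ Ragoric gevoz
If borrowed from Vurakish 'gevode' after the early changes, it would undergo only the recent ones:
  rule 4 (apocope): gevode → gevod
  rule 5 (glide loss): no change (gevod)
  ⇒ as a loan: gevod
Ragoric 'gevod' matches the loan outcome 'gevod', not the inherited 'gevoz' — it skipped the early Ragoric changes, so it was borrowed from Vurakish.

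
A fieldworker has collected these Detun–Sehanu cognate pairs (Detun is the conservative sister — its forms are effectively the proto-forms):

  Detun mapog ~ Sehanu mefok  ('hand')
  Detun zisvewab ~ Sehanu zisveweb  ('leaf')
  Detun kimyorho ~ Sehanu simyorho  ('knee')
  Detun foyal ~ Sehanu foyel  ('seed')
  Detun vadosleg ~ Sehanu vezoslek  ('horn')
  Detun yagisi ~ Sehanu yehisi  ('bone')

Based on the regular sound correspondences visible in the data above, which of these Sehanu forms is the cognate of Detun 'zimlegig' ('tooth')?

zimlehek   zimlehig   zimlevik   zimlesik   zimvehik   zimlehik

yagisi ~ yehisi — Detun g corresponds to Sehanu h between vowels (before a front vowel).
mapog ~ mefok, vadosleg ~ vezoslek — Detun g corresponds to Sehanu k word-finally.
Applying these to Detun 'zimlegig':
  zimlegig → zimlehig   (g→h between vowels (before a front vowel))
  zimlehig → zimlehik   (g→k word-finally)
So the Sehanu cognate is 'zimlehik'.

zimlehik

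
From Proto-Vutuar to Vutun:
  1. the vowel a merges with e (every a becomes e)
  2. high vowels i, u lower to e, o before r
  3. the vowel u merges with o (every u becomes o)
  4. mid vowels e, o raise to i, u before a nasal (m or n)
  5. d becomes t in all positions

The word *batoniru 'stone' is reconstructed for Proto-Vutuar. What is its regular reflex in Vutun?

Vutun: *batoniru
  batoniru → betoniru   [vowel merger]
  betoniru → betoneru   [pre-rhotic lowering]
  betoneru → betonero   [vowel merger]
  betonero → betunero   [pre-nasal raising]
  betunero (rule 5 does not apply)
  giving Vutun betunero.

betunero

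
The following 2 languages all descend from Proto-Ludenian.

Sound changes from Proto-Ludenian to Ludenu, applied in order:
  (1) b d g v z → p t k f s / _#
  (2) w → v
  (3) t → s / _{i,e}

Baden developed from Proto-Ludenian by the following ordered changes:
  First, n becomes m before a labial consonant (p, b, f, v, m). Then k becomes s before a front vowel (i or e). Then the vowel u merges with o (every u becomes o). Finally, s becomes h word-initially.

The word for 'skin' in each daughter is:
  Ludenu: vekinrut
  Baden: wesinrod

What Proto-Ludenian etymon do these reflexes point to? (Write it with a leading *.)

*wekinrud

Position 1: Ludenu has v, Baden has w. Baden preserves w here (none of its changes turn any other segment into w), so the proto-segment is *w.
Position 8: Ludenu has t, Baden has d. Baden preserves d here (none of its changes turn any other segment into d), so the proto-segment is *d.
Continuing position by position gives *wekinrud; check it forward:
Ludenu: *wekinrud > wekinrut > vekinrut  (by final devoicing, unconditioned shift)
Baden: *wekinrud
  wekinrud (rule 1 does not apply)
  wekinrud → wesinrud   [palatalisation]
  wesinrud → wesinrod   [vowel merger]
  wesinrod (rule 4 does not apply)
  giving Baden wesinrod.
Only *wekinrud yields all of Ludenu vekinrut, Baden wesinrod.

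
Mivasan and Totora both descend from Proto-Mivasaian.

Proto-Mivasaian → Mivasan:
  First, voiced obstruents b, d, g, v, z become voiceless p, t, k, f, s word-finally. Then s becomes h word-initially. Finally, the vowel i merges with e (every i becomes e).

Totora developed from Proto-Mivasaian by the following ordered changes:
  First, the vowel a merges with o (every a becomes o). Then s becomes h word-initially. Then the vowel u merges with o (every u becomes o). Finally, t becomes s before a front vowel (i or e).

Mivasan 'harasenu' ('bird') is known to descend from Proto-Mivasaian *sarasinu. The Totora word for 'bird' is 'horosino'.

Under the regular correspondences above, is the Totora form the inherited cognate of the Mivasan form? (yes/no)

yes

Derive the expected Totora reflex of *sarasinu:
Totora: start from *sarasinu.
  rule 1 (vowel merger): sarasinu → sorosinu
  rule 2 (debuccalisation): sorosinu → horosinu
  rule 3 (vowel merger): horosinu → horosino
  rule 4: no change — horosino
  ⇒ Totora horosino
Totora 'horosino' matches the regular reflex exactly, so the pair is cognate.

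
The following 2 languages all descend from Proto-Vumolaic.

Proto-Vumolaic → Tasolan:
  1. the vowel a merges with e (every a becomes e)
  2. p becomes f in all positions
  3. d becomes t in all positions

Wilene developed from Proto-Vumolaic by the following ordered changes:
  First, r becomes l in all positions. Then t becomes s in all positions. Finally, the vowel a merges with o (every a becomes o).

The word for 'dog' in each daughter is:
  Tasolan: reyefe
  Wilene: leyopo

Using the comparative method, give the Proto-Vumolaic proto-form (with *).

*reyapa

Position 1: Tasolan has r, Wilene has l. Tasolan preserves r here (none of its changes turn any other segment into r), so the proto-segment is *r.
Position 5: Tasolan has f, Wilene has p. Wilene preserves p here (none of its changes turn any other segment into p), so the proto-segment is *p.
Continuing position by position gives *reyapa; check it forward:
Tasolan: *reyapa
  reyapa → reyepe   [vowel merger]
  reyepe → reyefe   [unconditioned shift]
  reyefe (rule 3 does not apply)
  giving Tasolan reyefe.
Wilene: *reyapa
  reyapa → leyapa   [unconditioned shift]
  leyapa (rule 2 does not apply)
  leyapa → leyopo   [vowel merger]
  giving Wilene leyopo.
*reyapa is the unique common source.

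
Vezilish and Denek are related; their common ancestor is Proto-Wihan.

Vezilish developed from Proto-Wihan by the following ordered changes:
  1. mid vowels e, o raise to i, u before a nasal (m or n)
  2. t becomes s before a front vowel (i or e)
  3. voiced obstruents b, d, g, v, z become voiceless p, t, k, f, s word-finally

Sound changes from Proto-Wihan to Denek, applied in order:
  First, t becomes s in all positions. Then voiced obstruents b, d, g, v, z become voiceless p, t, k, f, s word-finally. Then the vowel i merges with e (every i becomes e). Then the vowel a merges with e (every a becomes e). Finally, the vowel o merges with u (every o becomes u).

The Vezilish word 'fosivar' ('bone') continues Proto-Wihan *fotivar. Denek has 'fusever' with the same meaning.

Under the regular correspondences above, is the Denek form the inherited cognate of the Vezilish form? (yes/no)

Derive the expected Denek reflex of *fotivar:
Denek: start from *fotivar.
  rule 1 (unconditioned shift): fotivar → fosivar
  rule 2: no change — fosivar
  rule 3 (vowel merger): fosivar → fosevar
  rule 4 (vowel merger): fosevar → fosever
  rule 5 (vowel merger): fosever → fusever
  ⇒ Denek fusever
Denek 'fusever' matches the regular reflex exactly, so the pair is cognate.

yes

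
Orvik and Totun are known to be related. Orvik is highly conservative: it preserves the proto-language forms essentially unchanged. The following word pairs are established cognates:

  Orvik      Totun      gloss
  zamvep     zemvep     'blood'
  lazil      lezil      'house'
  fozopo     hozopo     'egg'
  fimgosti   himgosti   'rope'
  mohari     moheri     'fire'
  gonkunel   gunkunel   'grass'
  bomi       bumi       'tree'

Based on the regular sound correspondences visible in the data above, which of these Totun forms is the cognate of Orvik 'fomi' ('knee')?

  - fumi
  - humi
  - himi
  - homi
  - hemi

fozopo ~ hozopo — Orvik f corresponds to Totun h word-initially before a back vowel.
bomi ~ bumi — Orvik o corresponds to Totun u after a consonant, before a nasal.
Applying these to Orvik 'fomi':
  fomi → homi   (f→h word-initially before a back vowel)
  homi → humi   (o→u after a consonant, before a nasal)
So the Totun cognate is 'humi'.

humi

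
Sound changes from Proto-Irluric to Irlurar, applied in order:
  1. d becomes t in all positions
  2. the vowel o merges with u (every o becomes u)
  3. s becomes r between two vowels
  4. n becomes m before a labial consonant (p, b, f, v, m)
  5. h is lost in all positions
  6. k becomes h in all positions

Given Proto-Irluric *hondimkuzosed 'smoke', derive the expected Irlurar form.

untimhuzuret

Irlurar: *hondimkuzosed
  hondimkuzosed → hontimkuzoset   [unconditioned shift]
  hontimkuzoset → huntimkuzuset   [vowel merger]
  huntimkuzuset → huntimkuzuret   [rhotacism]
  huntimkuzuret (rule 4 does not apply)
  huntimkuzuret → untimkuzuret   [h-loss]
  untimkuzuret → untimhuzuret   [unconditioned shift]
  giving Irlurar untimhuzuret.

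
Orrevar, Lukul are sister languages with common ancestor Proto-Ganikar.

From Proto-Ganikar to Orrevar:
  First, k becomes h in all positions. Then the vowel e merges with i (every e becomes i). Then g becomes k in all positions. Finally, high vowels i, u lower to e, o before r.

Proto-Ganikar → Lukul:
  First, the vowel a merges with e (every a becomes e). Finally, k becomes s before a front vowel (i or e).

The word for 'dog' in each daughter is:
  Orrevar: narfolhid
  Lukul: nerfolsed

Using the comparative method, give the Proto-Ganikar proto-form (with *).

Position 8: Orrevar has i, Lukul has e. Taking the neighbouring segments as reconstructed: Orrevar i could go back to *e or *i; Lukul e could go back to *a or *e — the one source consistent with every daughter is *e.
Position 7: Orrevar has h, Lukul has s. Taking the neighbouring segments as reconstructed: Orrevar h could go back to *k or *h; Lukul s could go back to *k or *s — the one source consistent with every daughter is *k.
Position 2: Orrevar has a, Lukul has e. Orrevar preserves a here (none of its changes turn any other segment into a), so the proto-segment is *a.
This points to *narfolked. Verify forward in each daughter:
Orrevar: *narfolked > narfolhed > narfolhid  (by unconditioned shift, vowel merger)
Lukul: *narfolked
  narfolked → nerfolked   [vowel merger]
  nerfolked → nerfolsed   [palatalisation]
  giving Lukul nerfolsed.
No other proto-form is consistent with every reflex, so the reconstruction is *narfolked.

*narfolked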